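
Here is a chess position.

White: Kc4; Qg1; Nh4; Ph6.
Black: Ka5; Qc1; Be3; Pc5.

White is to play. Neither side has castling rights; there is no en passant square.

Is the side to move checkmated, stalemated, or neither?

neither

White to move; white king on c4.
In check: yes, from the black queen on c1.
Legal moves for White: Kd5, Kd3, Kb3, Qxc1.
White is in check but has 4 legal moves → neither.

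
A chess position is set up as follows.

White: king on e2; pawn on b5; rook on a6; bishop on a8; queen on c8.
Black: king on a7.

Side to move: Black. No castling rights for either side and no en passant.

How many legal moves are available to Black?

Black to move; king on a7.
In check: yes, from the white rook on a6.
Legal moves: none.
Count: 0.

0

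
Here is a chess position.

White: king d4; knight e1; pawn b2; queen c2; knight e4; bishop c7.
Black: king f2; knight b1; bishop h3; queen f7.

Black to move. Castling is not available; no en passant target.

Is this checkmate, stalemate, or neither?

neither

Black to move; black king on f2.
In check: yes, from the white queen on c2 and the white knight on e4.
King squares — e1: available; f1: available; g1: available; e2: attacked by Qc2; g2: attacked by Ne1; e3: attacked by Kd4; f3: attacked by Ne1; g3: attacked by Ne4.
Legal moves for Black: Kg1, Kf1, Kxe1.
Black is in check but has 3 legal moves → neither.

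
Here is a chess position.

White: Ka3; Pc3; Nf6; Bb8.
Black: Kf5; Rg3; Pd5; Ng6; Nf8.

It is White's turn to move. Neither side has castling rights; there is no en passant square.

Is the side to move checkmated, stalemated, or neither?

White to move; white king on a3.
In check: no.
Legal moves for White include: Bc7, Ba7, Bd6, Be5, Bf4, Bxg3, Ng8, Ne8, Nh7, Nd7, Nh5, Nxd5, Ng4, Ne4, Kb4, Ka4, Kb3, Kb2, ... (list truncated; more exist).
White has legal moves and is not in check → neither.

neither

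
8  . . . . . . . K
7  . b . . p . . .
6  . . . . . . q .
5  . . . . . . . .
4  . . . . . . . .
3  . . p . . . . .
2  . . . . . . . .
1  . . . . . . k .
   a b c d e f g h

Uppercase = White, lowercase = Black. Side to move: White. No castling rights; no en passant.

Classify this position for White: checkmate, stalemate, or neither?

White to move; white king on h8.
In check: no.
King squares — g7: attacked by Qg6; h7: attacked by Qg6; g8: attacked by Qg6.
Legal moves for White: none.
Not in check and no legal moves → stalemate.

stalemate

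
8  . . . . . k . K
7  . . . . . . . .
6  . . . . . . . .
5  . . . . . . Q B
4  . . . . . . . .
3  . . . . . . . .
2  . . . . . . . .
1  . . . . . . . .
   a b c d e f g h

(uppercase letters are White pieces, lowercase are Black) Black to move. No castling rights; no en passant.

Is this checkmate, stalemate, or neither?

Black to move; black king on f8.
In check: no.
King squares — e7: attacked by Qg5; f7: attacked by Bh5; g7: attacked by Qg5; e8: attacked by Bh5; g8: attacked by Qg5.
Legal moves for Black: none.
Not in check and no legal moves → stalemate.

stalemate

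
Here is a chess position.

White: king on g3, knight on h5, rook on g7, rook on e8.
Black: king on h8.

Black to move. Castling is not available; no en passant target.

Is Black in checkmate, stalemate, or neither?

Black to move; black king on h8.
In check: yes, from the white rook on e8.
King squares — g7: attacked by Nh5; h7: attacked by Rg7; g8: attacked by Rg7.
Legal moves for Black: none.
In check with no legal moves → checkmate.

checkmate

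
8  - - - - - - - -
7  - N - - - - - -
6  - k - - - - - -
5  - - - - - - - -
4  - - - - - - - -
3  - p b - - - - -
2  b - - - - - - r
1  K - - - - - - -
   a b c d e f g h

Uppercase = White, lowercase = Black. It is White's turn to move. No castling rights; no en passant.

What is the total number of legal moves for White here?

White to move; king on a1.
In check: yes, from the black bishop on c3.
Legal moves: none.
Count: 0.

0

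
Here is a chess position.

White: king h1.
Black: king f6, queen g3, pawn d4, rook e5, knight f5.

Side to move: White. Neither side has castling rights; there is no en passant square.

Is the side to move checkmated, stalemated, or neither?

White to move; white king on h1.
In check: no.
King squares — g1: attacked by Qg3; g2: attacked by Qg3; h2: attacked by Qg3.
Legal moves for White: none.
Not in check and no legal moves → stalemate.

stalemate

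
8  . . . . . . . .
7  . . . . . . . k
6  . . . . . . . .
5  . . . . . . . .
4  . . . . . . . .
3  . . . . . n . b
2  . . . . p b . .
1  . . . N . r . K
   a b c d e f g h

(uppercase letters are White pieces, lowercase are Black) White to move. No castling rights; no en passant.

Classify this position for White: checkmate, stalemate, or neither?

White to move; white king on h1.
In check: yes, from the black rook on f1.
King squares — g1: attacked by Rf1; g2: attacked by Bh3; h2: attacked by Nf3.
Legal moves for White: none.
In check with no legal moves → checkmate.

checkmate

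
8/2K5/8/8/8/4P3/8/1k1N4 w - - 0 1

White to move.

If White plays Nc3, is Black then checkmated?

After Nc3: black king on b1; in check: yes, from the white knight on c3.
Black has 4 legal replies: Kc2, Kb2, Kc1, Ka1.
In check but a legal move exists → not checkmate.

no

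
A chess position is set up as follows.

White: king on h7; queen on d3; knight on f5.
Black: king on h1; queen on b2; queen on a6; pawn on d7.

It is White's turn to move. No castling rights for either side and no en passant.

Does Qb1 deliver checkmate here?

After Qb1: black king on h1; in check: yes, from the white queen on b1.
Black has 5 legal replies: Kh2, Kg2, Qf1, Qc1, Qxb1.
In check but a legal move exists → not checkmate.

no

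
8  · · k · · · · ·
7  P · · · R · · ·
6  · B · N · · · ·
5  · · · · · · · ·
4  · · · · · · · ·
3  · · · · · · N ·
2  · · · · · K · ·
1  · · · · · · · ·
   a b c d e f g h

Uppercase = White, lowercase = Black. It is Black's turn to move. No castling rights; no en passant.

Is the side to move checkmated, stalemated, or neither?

checkmate

Black to move; black king on c8.
In check: yes, from the white knight on d6.
King squares — b7: attacked by Nd6; c7: attacked by Bb6; d7: attacked by Re7; b8: attacked by Pa7; d8: attacked by Bb6.
Legal moves for Black: none.
In check with no legal moves → checkmate.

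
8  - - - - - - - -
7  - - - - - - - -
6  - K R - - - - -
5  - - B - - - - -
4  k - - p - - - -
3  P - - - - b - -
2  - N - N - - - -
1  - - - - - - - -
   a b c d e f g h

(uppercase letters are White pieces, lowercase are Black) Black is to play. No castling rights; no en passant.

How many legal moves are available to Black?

0

Black to move; king on a4.
In check: yes, from the white knight on b2.
Legal moves: none.
Count: 0.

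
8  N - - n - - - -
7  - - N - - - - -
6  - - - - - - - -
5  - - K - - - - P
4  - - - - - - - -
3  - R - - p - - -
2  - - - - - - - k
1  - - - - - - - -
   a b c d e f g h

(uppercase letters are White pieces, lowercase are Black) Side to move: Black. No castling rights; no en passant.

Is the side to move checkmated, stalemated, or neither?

neither

Black to move; black king on h2.
In check: no.
Legal moves for Black: Nf7, Nb7+, Ne6+, Nc6, Kh3, Kg3, Kg2, Kh1, Kg1, e2.
Black has 10 legal moves and is not in check → neither.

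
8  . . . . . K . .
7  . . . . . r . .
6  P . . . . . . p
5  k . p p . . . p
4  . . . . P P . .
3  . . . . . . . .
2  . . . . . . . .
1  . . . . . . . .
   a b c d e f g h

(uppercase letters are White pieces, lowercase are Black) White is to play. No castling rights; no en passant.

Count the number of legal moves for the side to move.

3

White to move; king on f8.
In check: yes, from the black rook on f7.
Legal moves: Kg8, Ke8, Kxf7.
Count: 3.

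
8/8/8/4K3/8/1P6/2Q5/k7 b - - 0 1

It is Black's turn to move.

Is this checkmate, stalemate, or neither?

stalemate

Black to move; black king on a1.
In check: no.
King squares — b1: attacked by Qc2; a2: attacked by Qc2; b2: attacked by Qc2.
Legal moves for Black: none.
Not in check and no legal moves → stalemate.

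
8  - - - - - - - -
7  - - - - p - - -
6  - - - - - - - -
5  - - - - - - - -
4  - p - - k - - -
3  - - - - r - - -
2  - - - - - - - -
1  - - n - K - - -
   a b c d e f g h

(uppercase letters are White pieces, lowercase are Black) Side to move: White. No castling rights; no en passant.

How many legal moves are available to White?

4

White to move; king on e1.
In check: yes, from the black rook on e3.
Legal moves: Kf2, Kd2, Kf1, Kd1.
Count: 4.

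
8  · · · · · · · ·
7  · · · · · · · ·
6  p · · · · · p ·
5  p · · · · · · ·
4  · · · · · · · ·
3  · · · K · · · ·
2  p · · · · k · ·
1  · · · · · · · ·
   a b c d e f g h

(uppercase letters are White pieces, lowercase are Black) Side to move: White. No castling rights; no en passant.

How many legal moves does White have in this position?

6

White to move; king on d3.
In check: no.
Legal moves: Ke4, Kd4, Kc4, Kc3, Kd2, Kc2.
Count: 6.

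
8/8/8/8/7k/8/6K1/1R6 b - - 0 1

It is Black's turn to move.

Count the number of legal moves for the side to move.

3

Black to move; king on h4.
In check: no.
Legal moves: Kh5, Kg5, Kg4.
Count: 3.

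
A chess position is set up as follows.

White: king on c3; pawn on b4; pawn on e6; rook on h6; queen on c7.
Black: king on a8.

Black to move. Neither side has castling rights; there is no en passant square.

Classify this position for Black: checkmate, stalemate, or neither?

Black to move; black king on a8.
In check: no.
King squares — a7: attacked by Qc7; b7: attacked by Qc7; b8: attacked by Qc7.
Legal moves for Black: none.
Not in check and no legal moves → stalemate.

stalemate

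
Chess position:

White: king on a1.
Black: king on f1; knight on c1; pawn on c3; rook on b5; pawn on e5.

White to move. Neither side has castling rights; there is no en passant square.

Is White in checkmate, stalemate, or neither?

stalemate

White to move; white king on a1.
In check: no.
King squares — b1: attacked by Rb5; a2: attacked by Nc1; b2: attacked by Pc3.
Legal moves for White: none.
Not in check and no legal moves → stalemate.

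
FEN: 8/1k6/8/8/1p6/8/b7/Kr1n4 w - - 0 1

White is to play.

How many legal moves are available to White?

White to move; king on a1.
In check: yes, from the black rook on b1.
Legal moves: Kxa2.
Count: 1.

1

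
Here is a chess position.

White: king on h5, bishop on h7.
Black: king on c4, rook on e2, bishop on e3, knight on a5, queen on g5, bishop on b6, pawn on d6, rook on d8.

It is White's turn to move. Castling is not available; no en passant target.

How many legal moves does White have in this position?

0

White to move; king on h5.
In check: yes, from the black queen on g5.
Legal moves: none.
Count: 0.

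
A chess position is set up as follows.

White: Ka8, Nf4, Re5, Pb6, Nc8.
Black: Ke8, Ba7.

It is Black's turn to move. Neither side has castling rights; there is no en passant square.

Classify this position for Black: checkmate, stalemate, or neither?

Black to move; black king on e8.
In check: yes, from the white rook on e5.
Legal moves for Black: Kf8, Kd8, Kf7, Kd7.
Black is in check but has 4 legal moves → neither.

neither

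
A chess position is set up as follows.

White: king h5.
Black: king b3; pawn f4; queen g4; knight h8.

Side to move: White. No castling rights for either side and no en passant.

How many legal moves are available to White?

White to move; king on h5.
In check: yes, from the black queen on g4.
Legal moves: Kh6, Kxg4.
Count: 2.

2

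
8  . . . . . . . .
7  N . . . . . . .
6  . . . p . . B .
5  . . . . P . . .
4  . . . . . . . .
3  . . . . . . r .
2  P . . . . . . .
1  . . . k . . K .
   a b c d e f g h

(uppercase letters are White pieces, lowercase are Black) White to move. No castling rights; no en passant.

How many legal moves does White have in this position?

4

White to move; king on g1.
In check: yes, from the black rook on g3.
Legal moves: Kh2, Kf2, Kh1, Kf1.
Count: 4.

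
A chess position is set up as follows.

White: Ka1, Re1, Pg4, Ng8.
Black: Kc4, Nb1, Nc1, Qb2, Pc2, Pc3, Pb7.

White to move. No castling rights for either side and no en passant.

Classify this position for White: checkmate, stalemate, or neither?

checkmate

White to move; white king on a1.
In check: yes, from the black queen on b2.
King squares — b1: attacked by Qb2; a2: attacked by Nc1; b2: attacked by Pc3.
Legal moves for White: none.
In check with no legal moves → checkmate.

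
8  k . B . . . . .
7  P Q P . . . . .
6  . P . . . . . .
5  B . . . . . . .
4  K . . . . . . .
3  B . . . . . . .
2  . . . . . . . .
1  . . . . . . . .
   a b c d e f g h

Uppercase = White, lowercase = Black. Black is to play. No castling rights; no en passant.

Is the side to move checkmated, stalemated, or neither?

Black to move; black king on a8.
In check: yes, from the white queen on b7.
King squares — a7: attacked by Pb6; b7: attacked by Bc8; b8: attacked by Pa7.
Legal moves for Black: none.
In check with no legal moves → checkmate.

checkmate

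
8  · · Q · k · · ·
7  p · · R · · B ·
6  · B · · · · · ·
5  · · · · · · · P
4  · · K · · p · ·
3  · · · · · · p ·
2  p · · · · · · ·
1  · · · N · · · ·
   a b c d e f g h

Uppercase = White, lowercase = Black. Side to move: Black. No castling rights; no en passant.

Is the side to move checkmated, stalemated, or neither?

Black to move; black king on e8.
In check: yes, from the white queen on c8.
King squares — d7: attacked by Qc8; e7: attacked by Rd7; f7: attacked by Rd7; d8: attacked by Bb6; f8: attacked by Bg7.
Legal moves for Black: none.
In check with no legal moves → checkmate.

checkmate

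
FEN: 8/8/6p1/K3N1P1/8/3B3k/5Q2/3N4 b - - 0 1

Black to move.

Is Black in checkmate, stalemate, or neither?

stalemate

Black to move; black king on h3.
In check: no.
King squares — g2: attacked by Qf2; h2: attacked by Qf2; g3: attacked by Qf2; g4: attacked by Ne5; h4: attacked by Qf2.
Legal moves for Black: none.
Not in check and no legal moves → stalemate.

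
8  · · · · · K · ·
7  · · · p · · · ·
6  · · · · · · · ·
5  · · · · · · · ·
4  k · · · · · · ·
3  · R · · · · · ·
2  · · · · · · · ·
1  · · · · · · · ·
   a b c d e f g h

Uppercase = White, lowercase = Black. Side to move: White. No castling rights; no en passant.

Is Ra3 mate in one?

After Ra3: black king on a4; in check: yes, from the white rook on a3.
Black has 3 legal replies: Kb5, Kb4, Kxa3.
In check but a legal move exists → not checkmate.

no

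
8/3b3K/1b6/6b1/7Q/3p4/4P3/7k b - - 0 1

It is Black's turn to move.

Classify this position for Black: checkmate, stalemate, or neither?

Black to move; black king on h1.
In check: yes, from the white queen on h4.
Legal moves for Black: Kg2, Kg1, Bh3, Bxh4.
Black is in check but has 4 legal moves → neither.

neither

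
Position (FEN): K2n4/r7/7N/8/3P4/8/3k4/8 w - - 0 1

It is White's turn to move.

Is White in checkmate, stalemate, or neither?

White to move; white king on a8.
In check: yes, from the black rook on a7.
King squares — a7: available; b7: attacked by Ra7; b8: available.
Legal moves for White: Kb8, Kxa7.
White is in check but has 2 legal moves → neither.

neither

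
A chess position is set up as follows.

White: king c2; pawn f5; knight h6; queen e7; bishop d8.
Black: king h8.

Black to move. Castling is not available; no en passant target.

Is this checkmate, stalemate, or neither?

stalemate

Black to move; black king on h8.
In check: no.
King squares — g7: attacked by Qe7; h7: attacked by Qe7; g8: attacked by Nh6.
Legal moves for Black: none.
Not in check and no legal moves → stalemate.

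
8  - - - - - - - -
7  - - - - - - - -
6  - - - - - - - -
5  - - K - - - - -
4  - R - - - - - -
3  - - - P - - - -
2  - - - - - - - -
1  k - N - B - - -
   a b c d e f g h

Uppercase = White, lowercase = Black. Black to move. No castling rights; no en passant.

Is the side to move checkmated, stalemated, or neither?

Black to move; black king on a1.
In check: no.
King squares — b1: attacked by Rb4; a2: attacked by Nc1; b2: attacked by Rb4.
Legal moves for Black: none.
Not in check and no legal moves → stalemate.

stalemate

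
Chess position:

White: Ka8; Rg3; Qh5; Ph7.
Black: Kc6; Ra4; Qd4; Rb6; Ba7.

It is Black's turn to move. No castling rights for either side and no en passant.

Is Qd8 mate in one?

After Qd8: white king on a8; in check: yes, from the black queen on d8.
King squares — a7: attacked by Ra4; b7: attacked by Rb6; b8: attacked by Rb6.
White has no legal moves → checkmate.

yes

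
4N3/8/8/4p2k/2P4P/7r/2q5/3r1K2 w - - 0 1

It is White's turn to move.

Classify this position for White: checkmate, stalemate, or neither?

checkmate

White to move; white king on f1.
In check: yes, from the black rook on d1.
King squares — e1: attacked by Rd1; g1: attacked by Rd1; e2: attacked by Qc2; f2: attacked by Qc2; g2: attacked by Qc2.
Legal moves for White: none.
In check with no legal moves → checkmate.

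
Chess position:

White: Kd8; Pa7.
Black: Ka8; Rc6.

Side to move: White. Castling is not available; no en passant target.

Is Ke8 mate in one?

no

After Ke8: black king on a8; in check: no.
Black is not in check, so this cannot be checkmate.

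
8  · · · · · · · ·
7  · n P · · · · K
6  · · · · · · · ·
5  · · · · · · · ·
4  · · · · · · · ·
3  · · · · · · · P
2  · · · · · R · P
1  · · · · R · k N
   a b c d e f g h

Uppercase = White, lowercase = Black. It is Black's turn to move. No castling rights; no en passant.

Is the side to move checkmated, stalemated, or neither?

Black to move; black king on g1.
In check: yes, from the white rook on e1.
King squares — f1: attacked by Re1; h1: attacked by Re1; f2: attacked by Nh1; g2: attacked by Rf2; h2: attacked by Rf2.
Legal moves for Black: none.
In check with no legal moves → checkmate.

checkmate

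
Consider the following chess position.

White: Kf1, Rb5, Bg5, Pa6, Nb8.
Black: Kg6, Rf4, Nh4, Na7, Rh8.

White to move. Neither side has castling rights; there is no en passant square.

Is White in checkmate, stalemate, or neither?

neither

White to move; white king on f1.
In check: yes, from the black rook on f4.
Legal moves for White: Ke2, Kg1, Ke1, Bxf4.
White is in check but has 4 legal moves → neither.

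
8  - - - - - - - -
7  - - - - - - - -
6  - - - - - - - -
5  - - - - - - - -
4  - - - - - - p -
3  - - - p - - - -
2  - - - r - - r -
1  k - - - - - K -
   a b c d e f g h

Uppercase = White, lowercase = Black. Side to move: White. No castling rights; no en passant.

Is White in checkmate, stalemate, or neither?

White to move; white king on g1.
In check: yes, from the black rook on g2.
King squares — f1: available; h1: available; f2: attacked by Rd2; g2: attacked by Rd2; h2: attacked by Rg2.
Legal moves for White: Kh1, Kf1.
White is in check but has 2 legal moves → neither.

neither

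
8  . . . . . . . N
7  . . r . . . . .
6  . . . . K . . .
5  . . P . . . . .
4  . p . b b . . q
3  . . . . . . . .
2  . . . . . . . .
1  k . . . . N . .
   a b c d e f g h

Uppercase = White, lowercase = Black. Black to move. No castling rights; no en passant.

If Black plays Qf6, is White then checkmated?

After Qf6: white king on e6; in check: yes, from the black queen on f6.
King squares — d5: attacked by Be4; e5: attacked by Bd4; f5: attacked by Be4; d6: attacked by Qf6; f6: attacked by Bd4; d7: attacked by Rc7; e7: attacked by Qf6; f7: attacked by Qf6.
White has no legal moves → checkmate.

yes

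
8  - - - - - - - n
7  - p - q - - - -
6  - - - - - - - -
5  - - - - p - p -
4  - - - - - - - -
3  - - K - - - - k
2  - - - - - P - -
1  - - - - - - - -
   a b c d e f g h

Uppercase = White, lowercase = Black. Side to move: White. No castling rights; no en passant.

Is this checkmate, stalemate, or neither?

neither

White to move; white king on c3.
In check: no.
Legal moves for White: Kc4, Kb4, Kb3, Kc2, Kb2, f3, f4.
White has 7 legal moves and is not in check → neither.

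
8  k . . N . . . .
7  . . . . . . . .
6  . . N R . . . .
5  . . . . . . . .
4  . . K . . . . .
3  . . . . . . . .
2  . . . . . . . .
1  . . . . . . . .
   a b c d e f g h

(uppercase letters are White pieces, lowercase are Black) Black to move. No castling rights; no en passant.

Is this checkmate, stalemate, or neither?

Black to move; black king on a8.
In check: no.
King squares — a7: attacked by Nc6; b7: attacked by Nd8; b8: attacked by Nc6.
Legal moves for Black: none.
Not in check and no legal moves → stalemate.

stalemate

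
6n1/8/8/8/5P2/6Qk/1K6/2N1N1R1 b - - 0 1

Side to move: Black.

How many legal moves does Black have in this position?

Black to move; king on h3.
In check: yes, from the white queen on g3.
Legal moves: none.
Count: 0.

0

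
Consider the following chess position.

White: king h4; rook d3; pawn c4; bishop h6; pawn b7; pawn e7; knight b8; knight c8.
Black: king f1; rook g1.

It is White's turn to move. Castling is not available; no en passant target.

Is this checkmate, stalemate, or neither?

White to move; white king on h4.
In check: no.
Legal moves for White include: Na7, Nd6, Nb6, Nd7, Nc6, Na6, Bf8, Bg7, Bg5, Bf4, Be3, Bd2, Bc1, Kh5, Kh3, Rd8, Rd7, Rd6, ... (list truncated; more exist).
White has legal moves and is not in check → neither.

neither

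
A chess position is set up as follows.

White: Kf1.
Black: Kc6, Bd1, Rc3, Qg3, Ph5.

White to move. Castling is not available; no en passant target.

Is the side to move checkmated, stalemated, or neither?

White to move; white king on f1.
In check: no.
King squares — e1: attacked by Qg3; g1: attacked by Qg3; e2: attacked by Bd1; f2: attacked by Qg3; g2: attacked by Qg3.
Legal moves for White: none.
Not in check and no legal moves → stalemate.

stalemate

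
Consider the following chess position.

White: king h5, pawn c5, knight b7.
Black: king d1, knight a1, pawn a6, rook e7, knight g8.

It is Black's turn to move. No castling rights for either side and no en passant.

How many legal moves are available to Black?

23

Black to move; king on d1.
In check: no.
Legal moves: Nh6, Nf6+, Re8, Rh7+, Rg7, Rf7, Rd7, Rc7, Rxb7, Re6, Re5+, Re4, Re3, Re2, Re1, Ke2, Kd2, Kc2, Ke1, Kc1, Nb3, Nc2, a5.
Count: 23.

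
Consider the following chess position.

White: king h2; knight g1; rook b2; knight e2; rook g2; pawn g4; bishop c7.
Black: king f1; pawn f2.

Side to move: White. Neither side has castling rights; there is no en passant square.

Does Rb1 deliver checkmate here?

yes

After Rb1: black king on f1; in check: yes, from the white rook on b1.
King squares — e1: attacked by Rb1; g1: attacked by Rb1; e2: attacked by Ng1; f2: own pawn; g2: attacked by Kh2.
Black has no legal moves → checkmate.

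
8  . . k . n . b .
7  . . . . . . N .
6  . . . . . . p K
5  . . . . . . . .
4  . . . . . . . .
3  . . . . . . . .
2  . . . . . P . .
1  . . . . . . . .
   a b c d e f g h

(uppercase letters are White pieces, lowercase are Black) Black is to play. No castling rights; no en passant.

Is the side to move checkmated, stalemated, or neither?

Black to move; black king on c8.
In check: no.
Legal moves for Black: Bh7, Bf7, Be6, Bd5, Bc4, Bb3, Ba2, Nxg7, Nc7, Nf6, Nd6, Kd8, Kb8, Kd7, Kc7, Kb7, g5.
Black has 17 legal moves and is not in check → neither.

neither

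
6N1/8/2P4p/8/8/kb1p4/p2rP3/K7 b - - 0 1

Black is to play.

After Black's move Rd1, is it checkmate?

yes

After Rd1: white king on a1; in check: yes, from the black rook on d1.
King squares — b1: attacked by Rd1; a2: attacked by Ka3; b2: attacked by Ka3.
White has no legal moves → checkmate.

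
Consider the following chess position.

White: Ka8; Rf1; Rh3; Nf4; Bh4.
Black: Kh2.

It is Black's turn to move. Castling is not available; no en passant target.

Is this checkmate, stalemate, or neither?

checkmate

Black to move; black king on h2.
In check: yes, from the white rook on h3.
King squares — g1: attacked by Rf1; h1: attacked by Rf1; g2: attacked by Nf4; g3: attacked by Rh3; h3: attacked by Nf4.
Legal moves for Black: none.
In check with no legal moves → checkmate.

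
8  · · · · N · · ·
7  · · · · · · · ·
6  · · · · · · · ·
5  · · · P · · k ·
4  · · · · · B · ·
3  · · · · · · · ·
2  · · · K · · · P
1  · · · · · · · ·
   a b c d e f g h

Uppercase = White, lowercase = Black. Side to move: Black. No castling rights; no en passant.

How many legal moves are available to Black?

6

Black to move; king on g5.
In check: yes, from the white bishop on f4.
Legal moves: Kg6, Kh5, Kf5, Kh4, Kg4, Kxf4.
Count: 6.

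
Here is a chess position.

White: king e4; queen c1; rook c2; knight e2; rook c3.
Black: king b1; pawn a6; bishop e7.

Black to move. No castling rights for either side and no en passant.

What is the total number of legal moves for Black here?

Black to move; king on b1.
In check: yes, from the white queen on c1.
Legal moves: none.
Count: 0.

0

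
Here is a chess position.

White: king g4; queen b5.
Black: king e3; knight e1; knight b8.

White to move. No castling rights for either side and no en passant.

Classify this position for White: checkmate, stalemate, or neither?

White to move; white king on g4.
In check: no.
Legal moves for White include: Qe8+, Qxb8, Qd7, Qb7, Qc6, Qb6+, Qa6, Qh5, Qg5+, Qf5, Qe5+, Qd5, Qc5+, Qa5, Qc4, Qb4, Qa4, Qd3+, ... (list truncated; more exist).
White has legal moves and is not in check → neither.

neither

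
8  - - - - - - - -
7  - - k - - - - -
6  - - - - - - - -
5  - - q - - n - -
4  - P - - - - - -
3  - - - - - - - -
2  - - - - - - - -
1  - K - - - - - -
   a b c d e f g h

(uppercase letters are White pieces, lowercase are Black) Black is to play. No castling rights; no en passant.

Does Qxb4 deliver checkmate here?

After Qxb4: white king on b1; in check: yes, from the black queen on b4.
White has 4 legal replies: Kc2, Ka2, Kc1, Ka1.
In check but a legal move exists → not checkmate.

no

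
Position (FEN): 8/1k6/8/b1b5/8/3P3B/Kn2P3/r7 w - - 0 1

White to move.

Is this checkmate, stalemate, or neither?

neither

White to move; white king on a2.
In check: yes, from the black rook on a1.
King squares — a1: available; b1: attacked by Ra1; b2: available; a3: attacked by Ra1; b3: available.
Legal moves for White: Kb3, Kxb2, Kxa1.
White is in check but has 3 legal moves → neither.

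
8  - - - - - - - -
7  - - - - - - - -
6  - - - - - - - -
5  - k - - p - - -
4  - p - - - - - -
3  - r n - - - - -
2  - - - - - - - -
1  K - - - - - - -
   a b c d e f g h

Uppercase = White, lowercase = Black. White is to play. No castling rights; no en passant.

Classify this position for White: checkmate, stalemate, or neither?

stalemate

White to move; white king on a1.
In check: no.
King squares — b1: attacked by Rb3; a2: attacked by Nc3; b2: attacked by Rb3.
Legal moves for White: none.
Not in check and no legal moves → stalemate.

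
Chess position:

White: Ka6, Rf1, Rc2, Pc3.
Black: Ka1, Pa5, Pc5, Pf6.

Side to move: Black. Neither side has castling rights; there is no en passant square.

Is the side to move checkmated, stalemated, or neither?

Black to move; black king on a1.
In check: yes, from the white rook on f1.
King squares — b1: attacked by Rf1; a2: attacked by Rc2; b2: attacked by Rc2.
Legal moves for Black: none.
In check with no legal moves → checkmate.

checkmate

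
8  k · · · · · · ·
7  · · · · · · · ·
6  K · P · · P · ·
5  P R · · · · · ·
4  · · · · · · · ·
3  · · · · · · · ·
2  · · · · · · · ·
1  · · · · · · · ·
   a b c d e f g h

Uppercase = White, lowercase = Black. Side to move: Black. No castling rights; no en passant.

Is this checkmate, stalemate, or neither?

stalemate

Black to move; black king on a8.
In check: no.
King squares — a7: attacked by Ka6; b7: attacked by Rb5; b8: attacked by Rb5.
Legal moves for Black: none.
Not in check and no legal moves → stalemate.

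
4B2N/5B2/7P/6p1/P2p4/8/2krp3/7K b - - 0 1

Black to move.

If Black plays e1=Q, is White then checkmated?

yes

After e1=Q: white king on h1; in check: yes, from the black queen on e1.
King squares — g1: attacked by Qe1; g2: attacked by Rd2; h2: attacked by Rd2.
White has no legal moves → checkmate.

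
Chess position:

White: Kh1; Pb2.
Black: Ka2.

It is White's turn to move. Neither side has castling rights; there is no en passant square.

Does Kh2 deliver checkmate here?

After Kh2: black king on a2; in check: no.
Black is not in check, so this cannot be checkmate.

no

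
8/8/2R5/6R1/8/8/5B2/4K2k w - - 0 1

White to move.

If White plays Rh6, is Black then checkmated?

yes

After Rh6: black king on h1; in check: yes, from the white rook on h6.
King squares — g1: attacked by Bf2; g2: attacked by Rg5; h2: attacked by Rh6.
Black has no legal moves → checkmate.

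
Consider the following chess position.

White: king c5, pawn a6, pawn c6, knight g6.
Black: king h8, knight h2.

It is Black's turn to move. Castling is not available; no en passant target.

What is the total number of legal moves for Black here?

3

Black to move; king on h8.
In check: yes, from the white knight on g6.
Legal moves: Kg8, Kh7, Kg7.
Count: 3.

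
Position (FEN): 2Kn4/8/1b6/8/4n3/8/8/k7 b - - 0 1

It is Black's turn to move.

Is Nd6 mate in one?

After Nd6: white king on c8; in check: yes, from the black knight on d6.
White has 2 legal replies: Kb8, Kd7.
In check but a legal move exists → not checkmate.

no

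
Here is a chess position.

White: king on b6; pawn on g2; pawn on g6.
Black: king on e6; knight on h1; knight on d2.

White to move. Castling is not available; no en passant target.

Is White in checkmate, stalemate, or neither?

neither

White to move; white king on b6.
In check: no.
Legal moves for White: Kc7, Kb7, Ka7, Kc6, Ka6, Kc5, Kb5, Ka5, g7, g3, g4.
White has 11 legal moves and is not in check → neither.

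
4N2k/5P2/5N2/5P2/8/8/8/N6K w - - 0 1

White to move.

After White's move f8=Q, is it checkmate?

yes

After f8=Q: black king on h8; in check: yes, from the white queen on f8.
King squares — g7: attacked by Ne8; h7: attacked by Nf6; g8: attacked by Nf6.
Black has no legal moves → checkmate.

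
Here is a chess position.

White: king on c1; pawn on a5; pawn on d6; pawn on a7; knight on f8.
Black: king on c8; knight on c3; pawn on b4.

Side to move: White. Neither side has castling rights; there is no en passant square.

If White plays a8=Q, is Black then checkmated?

After a8=Q: black king on c8; in check: yes, from the white queen on a8.
King squares — b7: attacked by Qa8; c7: attacked by Pd6; d7: attacked by Nf8; b8: attacked by Qa8; d8: attacked by Qa8.
Black has no legal moves → checkmate.

yes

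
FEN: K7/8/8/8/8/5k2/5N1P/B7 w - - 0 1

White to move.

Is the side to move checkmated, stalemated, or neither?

White to move; white king on a8.
In check: no.
Legal moves for White: Kb8, Kb7, Ka7, Ng4, Ne4, Nh3, Nd3, Nh1, Nd1, Bh8, Bg7, Bf6, Be5, Bd4, Bc3, Bb2, h3, h4.
White has 18 legal moves and is not in check → neither.

neither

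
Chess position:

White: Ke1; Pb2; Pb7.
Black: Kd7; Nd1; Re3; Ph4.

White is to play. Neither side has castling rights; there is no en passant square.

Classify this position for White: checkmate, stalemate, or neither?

White to move; white king on e1.
In check: yes, from the black rook on e3.
Legal moves for White: Kd2, Kf1, Kxd1.
White is in check but has 3 legal moves → neither.

neither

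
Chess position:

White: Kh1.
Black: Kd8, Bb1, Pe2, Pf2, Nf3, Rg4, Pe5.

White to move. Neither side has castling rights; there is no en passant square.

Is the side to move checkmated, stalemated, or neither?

stalemate

White to move; white king on h1.
In check: no.
King squares — g1: attacked by Pf2; g2: attacked by Rg4; h2: attacked by Nf3.
Legal moves for White: none.
Not in check and no legal moves → stalemate.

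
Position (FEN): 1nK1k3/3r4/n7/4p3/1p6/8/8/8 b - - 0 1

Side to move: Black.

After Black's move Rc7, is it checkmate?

yes

After Rc7: white king on c8; in check: yes, from the black rook on c7.
King squares — b7: attacked by Rc7; c7: attacked by Na6; d7: attacked by Rc7; b8: attacked by Na6; d8: attacked by Ke8.
White has no legal moves → checkmate.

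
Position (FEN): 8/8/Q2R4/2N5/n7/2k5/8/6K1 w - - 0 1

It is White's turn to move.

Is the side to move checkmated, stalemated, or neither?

White to move; white king on g1.
In check: no.
Legal moves for White include: Rd8, Rd7, Rh6, Rg6, Rf6, Re6, Rc6, Rb6, Rd5, Rd4, Rd3+, Rd2, Rd1, Qc8, Qa8, Qb7, Qa7, Qc6, ... (list truncated; more exist).
White has legal moves and is not in check → neither.

neither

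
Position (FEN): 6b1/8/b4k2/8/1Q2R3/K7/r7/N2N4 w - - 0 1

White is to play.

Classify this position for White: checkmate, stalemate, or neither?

White to move; white king on a3.
In check: yes, from the black rook on a2.
King squares — a2: attacked by Bg8; b2: attacked by Ra2; b3: attacked by Bg8; a4: attacked by Ra2; b4: own queen.
Legal moves for White: none.
In check with no legal moves → checkmate.

checkmate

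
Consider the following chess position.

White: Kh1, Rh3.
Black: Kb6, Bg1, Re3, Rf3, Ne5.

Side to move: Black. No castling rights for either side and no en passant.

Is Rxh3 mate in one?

no

After Rxh3: white king on h1; in check: yes, from the black rook on h3.
White has 2 legal replies: Kg2, Kxg1.
In check but a legal move exists → not checkmate.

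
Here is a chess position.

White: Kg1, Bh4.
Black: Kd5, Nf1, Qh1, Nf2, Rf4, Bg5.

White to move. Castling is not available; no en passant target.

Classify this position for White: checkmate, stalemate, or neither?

White to move; white king on g1.
In check: yes, from the black queen on h1.
King squares — f1: attacked by Qh1; h1: attacked by Nf2; f2: attacked by Rf4; g2: attacked by Qh1; h2: attacked by Nf1.
Legal moves for White: none.
In check with no legal moves → checkmate.

checkmate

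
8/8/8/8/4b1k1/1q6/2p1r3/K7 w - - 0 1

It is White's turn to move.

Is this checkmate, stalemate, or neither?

stalemate

White to move; white king on a1.
In check: no.
King squares — b1: attacked by Pc2; a2: attacked by Qb3; b2: attacked by Qb3.
Legal moves for White: none.
Not in check and no legal moves → stalemate.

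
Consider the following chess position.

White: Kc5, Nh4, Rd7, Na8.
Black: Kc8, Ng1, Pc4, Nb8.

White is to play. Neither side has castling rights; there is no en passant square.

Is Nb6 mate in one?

After Nb6: black king on c8; in check: yes, from the white knight on b6.
King squares — b7: attacked by Rd7; c7: attacked by Rd7; d7: attacked by Nb6; b8: own knight; d8: attacked by Rd7.
Black has no legal moves → checkmate.

yes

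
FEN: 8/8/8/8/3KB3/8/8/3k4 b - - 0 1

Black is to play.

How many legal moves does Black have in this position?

Black to move; king on d1.
In check: no.
Legal moves: Ke2, Kd2, Ke1, Kc1.
Count: 4.

4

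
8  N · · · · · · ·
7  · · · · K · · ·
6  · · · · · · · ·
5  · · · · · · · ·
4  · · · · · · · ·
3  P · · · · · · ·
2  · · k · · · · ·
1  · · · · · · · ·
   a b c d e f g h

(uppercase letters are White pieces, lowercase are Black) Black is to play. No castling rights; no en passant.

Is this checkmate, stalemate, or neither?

Black to move; black king on c2.
In check: no.
Legal moves for Black: Kd3, Kc3, Kb3, Kd2, Kb2, Kd1, Kc1, Kb1.
Black has 8 legal moves and is not in check → neither.

neither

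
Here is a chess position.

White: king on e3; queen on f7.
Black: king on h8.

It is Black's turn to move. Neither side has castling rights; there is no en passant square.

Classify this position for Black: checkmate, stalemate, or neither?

stalemate

Black to move; black king on h8.
In check: no.
King squares — g7: attacked by Qf7; h7: attacked by Qf7; g8: attacked by Qf7.
Legal moves for Black: none.
Not in check and no legal moves → stalemate.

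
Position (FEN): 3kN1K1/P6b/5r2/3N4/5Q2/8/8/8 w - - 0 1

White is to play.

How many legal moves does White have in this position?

3

White to move; king on g8.
In check: yes, from the black bishop on h7.
Legal moves: Kh8, Kxh7, Kg7.
Count: 3.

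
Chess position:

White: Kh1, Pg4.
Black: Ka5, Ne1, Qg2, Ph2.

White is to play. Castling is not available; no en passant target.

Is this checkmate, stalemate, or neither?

White to move; white king on h1.
In check: yes, from the black queen on g2.
King squares — g1: attacked by Qg2; g2: attacked by Ne1; h2: attacked by Qg2.
Legal moves for White: none.
In check with no legal moves → checkmate.

checkmate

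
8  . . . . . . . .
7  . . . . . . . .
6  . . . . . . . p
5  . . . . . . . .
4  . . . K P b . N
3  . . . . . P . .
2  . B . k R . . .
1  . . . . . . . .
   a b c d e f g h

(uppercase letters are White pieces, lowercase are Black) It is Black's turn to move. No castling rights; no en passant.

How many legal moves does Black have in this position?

Black to move; king on d2.
In check: yes, from the white rook on e2.
Legal moves: Kxe2, Kd1.
Count: 2.

2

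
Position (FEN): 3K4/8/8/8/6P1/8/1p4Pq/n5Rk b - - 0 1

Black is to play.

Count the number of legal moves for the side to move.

2

Black to move; king on h1.
In check: yes, from the white rook on g1.
Legal moves: Kxg1, Qxg1.
Count: 2.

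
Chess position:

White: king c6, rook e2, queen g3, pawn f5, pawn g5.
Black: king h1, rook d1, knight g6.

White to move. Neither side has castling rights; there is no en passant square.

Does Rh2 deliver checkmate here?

yes

After Rh2: black king on h1; in check: yes, from the white rook on h2.
King squares — g1: attacked by Qg3; g2: attacked by Rh2; h2: attacked by Qg3.
Black has no legal moves → checkmate.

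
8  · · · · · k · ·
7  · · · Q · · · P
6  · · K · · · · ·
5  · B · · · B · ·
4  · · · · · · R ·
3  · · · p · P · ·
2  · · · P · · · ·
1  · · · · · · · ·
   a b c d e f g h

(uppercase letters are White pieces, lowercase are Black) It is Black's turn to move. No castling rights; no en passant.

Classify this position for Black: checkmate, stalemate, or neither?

Black to move; black king on f8.
In check: no.
King squares — e7: attacked by Qd7; f7: attacked by Qd7; g7: attacked by Rg4; e8: attacked by Qd7; g8: attacked by Rg4.
Legal moves for Black: none.
Not in check and no legal moves → stalemate.

stalemate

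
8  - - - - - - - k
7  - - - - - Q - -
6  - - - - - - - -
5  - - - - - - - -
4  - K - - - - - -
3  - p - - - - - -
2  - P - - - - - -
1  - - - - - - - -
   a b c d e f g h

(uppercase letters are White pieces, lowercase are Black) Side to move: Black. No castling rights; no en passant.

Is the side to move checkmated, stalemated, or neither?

Black to move; black king on h8.
In check: no.
King squares — g7: attacked by Qf7; h7: attacked by Qf7; g8: attacked by Qf7.
Legal moves for Black: none.
Not in check and no legal moves → stalemate.

stalemate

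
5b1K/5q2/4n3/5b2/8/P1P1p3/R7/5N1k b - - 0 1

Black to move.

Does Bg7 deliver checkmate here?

yes

After Bg7: white king on h8; in check: yes, from the black bishop on g7.
King squares — g7: attacked by Ne6; h7: attacked by Bf5; g8: attacked by Qf7.
White has no legal moves → checkmate.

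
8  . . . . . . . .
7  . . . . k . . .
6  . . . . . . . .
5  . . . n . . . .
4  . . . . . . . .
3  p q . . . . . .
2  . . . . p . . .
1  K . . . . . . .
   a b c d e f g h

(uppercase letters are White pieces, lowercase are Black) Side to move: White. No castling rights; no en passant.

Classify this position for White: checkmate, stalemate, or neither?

stalemate

White to move; white king on a1.
In check: no.
King squares — b1: attacked by Qb3; a2: attacked by Qb3; b2: attacked by Pa3.
Legal moves for White: none.
Not in check and no legal moves → stalemate.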